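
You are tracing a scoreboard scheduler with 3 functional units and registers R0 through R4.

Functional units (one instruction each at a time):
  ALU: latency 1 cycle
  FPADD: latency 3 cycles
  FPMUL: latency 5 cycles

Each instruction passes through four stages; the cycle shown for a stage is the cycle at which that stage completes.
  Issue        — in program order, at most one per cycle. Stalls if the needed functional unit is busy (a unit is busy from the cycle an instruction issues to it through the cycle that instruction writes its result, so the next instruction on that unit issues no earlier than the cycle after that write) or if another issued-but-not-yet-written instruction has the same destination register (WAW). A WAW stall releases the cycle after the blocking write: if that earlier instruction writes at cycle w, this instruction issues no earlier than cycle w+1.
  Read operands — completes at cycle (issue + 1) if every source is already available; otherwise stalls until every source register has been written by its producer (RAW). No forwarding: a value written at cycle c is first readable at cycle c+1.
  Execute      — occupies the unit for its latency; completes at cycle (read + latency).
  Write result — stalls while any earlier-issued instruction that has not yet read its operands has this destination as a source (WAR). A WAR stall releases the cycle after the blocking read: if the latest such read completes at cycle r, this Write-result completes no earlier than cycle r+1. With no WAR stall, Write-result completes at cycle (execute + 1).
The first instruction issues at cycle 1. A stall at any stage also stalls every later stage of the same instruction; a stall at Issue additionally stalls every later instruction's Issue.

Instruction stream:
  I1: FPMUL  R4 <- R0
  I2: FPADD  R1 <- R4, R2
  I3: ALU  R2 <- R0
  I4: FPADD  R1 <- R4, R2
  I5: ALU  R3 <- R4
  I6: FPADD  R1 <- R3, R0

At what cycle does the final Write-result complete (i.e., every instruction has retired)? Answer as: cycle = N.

cycle = 25

1) issue 1, read 2, done 7, write 8
2) issue 2, read 9, done 12, write 13  <RAW R4: wait I1 write@8>
3) issue 3, read 4, done 5, write 10  <WAR R2: wait I2 read@9>
4) issue 14, read 15, done 18, write 19  <struct: FPADD busy until I2 writes@13>
5) issue 15, read 16, done 17, write 18
6) issue 20, read 21, done 24, write 25  <struct: FPADD busy until I4 writes@19>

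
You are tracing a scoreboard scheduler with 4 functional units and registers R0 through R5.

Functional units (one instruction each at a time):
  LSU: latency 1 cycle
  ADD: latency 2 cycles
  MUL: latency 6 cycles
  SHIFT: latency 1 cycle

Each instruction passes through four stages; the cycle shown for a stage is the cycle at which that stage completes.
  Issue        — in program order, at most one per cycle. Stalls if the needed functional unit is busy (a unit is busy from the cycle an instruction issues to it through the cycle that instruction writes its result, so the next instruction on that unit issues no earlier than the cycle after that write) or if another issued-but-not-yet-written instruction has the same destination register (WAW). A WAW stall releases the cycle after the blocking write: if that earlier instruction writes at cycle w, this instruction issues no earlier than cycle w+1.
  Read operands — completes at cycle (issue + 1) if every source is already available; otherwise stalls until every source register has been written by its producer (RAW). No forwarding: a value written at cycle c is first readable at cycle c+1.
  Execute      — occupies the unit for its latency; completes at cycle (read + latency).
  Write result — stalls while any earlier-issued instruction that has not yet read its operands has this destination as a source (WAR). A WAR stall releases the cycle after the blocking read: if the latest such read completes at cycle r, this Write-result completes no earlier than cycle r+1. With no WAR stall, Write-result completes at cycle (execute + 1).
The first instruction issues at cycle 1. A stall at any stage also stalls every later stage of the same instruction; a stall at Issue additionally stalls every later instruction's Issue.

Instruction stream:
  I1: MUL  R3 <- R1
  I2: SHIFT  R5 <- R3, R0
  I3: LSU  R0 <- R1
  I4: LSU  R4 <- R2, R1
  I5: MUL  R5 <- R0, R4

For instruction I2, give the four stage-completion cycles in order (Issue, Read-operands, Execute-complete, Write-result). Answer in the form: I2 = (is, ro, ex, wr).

I2 = (2, 10, 11, 12)

I1: IS=1 RO=2 EX=8 WR=9
I2: IS=2 RO=10 EX=11 WR=12  [RAW R3: wait I1 write@9]
I3: IS=3 RO=4 EX=5 WR=11  [WAR R0: wait I2 read@10]
I4: IS=12 RO=13 EX=14 WR=15  [struct: LSU busy until I3 writes@11]
I5: IS=13 RO=16 EX=22 WR=23  [RAW R4: wait I4 write@15]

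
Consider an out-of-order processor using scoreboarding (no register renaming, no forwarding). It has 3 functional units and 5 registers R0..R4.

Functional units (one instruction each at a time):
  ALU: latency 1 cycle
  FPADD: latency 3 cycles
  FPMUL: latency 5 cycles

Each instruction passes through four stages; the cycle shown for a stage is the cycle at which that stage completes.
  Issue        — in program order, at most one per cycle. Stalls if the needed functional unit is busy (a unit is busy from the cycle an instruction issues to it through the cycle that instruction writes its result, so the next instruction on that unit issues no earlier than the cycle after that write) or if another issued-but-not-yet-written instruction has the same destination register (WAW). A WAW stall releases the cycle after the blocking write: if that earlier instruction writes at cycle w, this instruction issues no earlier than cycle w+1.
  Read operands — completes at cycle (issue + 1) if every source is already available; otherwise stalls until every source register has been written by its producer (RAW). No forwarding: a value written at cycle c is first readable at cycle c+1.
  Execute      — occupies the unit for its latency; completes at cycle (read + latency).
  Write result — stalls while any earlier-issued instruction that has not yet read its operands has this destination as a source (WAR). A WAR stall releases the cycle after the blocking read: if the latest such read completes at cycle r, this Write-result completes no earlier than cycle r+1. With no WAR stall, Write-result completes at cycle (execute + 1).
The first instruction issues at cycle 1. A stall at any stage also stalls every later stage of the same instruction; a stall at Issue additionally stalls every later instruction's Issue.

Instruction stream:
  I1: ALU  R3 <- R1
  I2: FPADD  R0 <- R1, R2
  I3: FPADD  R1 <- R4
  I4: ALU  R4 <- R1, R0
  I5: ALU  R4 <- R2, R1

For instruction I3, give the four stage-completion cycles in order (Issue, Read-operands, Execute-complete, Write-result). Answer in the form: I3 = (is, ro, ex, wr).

I3 = (8, 9, 12, 13)

cycle 1: I1→ALU
cycle 2: I1 RO; I2→FPADD
cycle 3: I1 EX; I2 RO
cycle 4: I1 WR R3
cycle 6: I2 EX
cycle 7: I2 WR R0
cycle 8: I3→FPADD
cycle 9: I3 RO; I4→ALU
cycle 12: I3 EX
cycle 13: I3 WR R1
cycle 14: I4 RO
cycle 15: I4 EX
cycle 16: I4 WR R4
cycle 17: I5→ALU
cycle 18: I5 RO
cycle 19: I5 EX
cycle 20: I5 WR R4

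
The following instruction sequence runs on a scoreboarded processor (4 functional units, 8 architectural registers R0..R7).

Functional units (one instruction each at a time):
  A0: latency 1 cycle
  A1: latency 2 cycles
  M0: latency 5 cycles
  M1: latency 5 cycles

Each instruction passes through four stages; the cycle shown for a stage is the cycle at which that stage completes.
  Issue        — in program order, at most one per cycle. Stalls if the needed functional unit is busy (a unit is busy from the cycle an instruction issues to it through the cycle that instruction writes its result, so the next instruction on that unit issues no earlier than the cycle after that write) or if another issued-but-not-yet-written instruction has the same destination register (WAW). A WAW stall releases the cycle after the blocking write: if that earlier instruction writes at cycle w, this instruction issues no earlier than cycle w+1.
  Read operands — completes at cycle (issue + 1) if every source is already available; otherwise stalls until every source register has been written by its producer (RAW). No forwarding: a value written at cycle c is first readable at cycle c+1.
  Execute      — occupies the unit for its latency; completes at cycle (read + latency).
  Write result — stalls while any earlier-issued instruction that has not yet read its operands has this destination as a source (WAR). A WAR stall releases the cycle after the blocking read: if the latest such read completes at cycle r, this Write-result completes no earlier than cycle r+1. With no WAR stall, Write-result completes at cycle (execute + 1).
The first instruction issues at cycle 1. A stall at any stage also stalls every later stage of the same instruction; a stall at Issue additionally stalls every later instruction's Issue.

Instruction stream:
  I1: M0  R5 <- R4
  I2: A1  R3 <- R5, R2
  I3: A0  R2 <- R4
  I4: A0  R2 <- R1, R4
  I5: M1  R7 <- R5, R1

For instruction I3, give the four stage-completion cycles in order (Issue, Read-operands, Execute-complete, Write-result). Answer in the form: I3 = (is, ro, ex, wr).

I1 -> (1, 2, 7, 8)
I2 -> (2, 9, 11, 12)  // RAW R5: wait I1 write@8
I3 -> (3, 4, 5, 10)  // WAR R2: wait I2 read@9
I4 -> (11, 12, 13, 14)  // struct: A0 busy until I3 writes@10
I5 -> (12, 13, 18, 19)

I3 = (3, 4, 5, 10)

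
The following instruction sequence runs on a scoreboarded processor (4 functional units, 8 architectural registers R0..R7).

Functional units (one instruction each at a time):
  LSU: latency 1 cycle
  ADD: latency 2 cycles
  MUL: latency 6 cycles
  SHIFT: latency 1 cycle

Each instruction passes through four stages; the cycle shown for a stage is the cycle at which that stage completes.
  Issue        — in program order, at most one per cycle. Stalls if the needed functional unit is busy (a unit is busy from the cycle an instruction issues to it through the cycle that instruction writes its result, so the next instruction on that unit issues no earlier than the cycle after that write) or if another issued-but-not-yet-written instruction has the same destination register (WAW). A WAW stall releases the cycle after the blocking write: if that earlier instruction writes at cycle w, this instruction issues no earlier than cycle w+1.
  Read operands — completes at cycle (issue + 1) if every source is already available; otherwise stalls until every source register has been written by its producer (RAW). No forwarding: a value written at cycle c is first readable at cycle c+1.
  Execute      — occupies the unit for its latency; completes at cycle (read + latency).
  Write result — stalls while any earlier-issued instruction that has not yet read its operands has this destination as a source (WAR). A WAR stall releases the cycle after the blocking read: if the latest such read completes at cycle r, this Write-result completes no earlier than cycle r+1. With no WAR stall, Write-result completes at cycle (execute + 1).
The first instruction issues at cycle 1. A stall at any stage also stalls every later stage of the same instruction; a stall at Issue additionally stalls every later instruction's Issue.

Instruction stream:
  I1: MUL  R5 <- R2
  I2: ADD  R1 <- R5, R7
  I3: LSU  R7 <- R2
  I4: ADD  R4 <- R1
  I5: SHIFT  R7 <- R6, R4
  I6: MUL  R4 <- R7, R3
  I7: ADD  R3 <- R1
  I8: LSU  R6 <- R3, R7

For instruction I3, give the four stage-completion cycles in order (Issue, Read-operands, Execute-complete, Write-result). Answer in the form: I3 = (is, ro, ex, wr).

[1] I1 dispatched to MUL
[2] I1 operands ready; I2 dispatched to ADD
[3] I3 dispatched to LSU
[4] I3 operands ready
[5] I3 complete
[8] I1 complete
[9] R5←I1
[10] I2 operands ready
[11] R7←I3
[12] I2 complete
[13] R1←I2
[14] I4 dispatched to ADD
[15] I4 operands ready; I5 dispatched to SHIFT
[17] I4 complete
[18] R4←I4
[19] I5 operands ready; I6 dispatched to MUL
[20] I5 complete; I7 dispatched to ADD
[21] R7←I5; I7 operands ready; I8 dispatched to LSU
[22] I6 operands ready
[23] I7 complete
[24] R3←I7
[25] I8 operands ready
[26] I8 complete
[27] R6←I8
[28] I6 complete
[29] R4←I6

I3 = (3, 4, 5, 11)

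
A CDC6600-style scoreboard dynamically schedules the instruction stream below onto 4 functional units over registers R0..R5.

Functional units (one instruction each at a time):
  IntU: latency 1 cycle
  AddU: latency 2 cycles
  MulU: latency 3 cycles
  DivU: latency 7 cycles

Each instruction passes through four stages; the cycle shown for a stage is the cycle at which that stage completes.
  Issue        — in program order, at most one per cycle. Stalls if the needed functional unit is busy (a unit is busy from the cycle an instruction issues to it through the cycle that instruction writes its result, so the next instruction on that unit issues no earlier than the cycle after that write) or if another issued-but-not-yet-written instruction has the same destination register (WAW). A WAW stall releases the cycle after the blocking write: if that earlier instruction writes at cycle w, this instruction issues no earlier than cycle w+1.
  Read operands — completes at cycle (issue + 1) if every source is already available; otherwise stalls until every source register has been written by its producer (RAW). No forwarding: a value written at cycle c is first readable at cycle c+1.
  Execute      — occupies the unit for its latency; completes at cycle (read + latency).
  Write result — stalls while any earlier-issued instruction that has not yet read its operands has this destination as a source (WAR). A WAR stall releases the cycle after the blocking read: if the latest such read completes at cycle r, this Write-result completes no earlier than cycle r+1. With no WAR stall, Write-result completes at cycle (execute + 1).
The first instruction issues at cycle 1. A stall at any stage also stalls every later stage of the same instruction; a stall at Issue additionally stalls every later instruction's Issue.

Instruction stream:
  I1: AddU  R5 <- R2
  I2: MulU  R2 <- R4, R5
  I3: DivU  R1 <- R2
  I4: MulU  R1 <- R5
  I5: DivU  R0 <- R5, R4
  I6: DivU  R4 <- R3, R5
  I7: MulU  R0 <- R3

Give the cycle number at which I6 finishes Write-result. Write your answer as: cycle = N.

[1] issue I1 (AddU)
[2] I1 read-ops | issue I2 (MulU)
[3] issue I3 (DivU)
[4] I1 finished on AddU
[5] I1→R5
[6] I2 read-ops
[9] I2 finished on MulU
[10] I2→R2
[11] I3 read-ops
[18] I3 finished on DivU
[19] I3→R1
[20] issue I4 (MulU)
[21] I4 read-ops | issue I5 (DivU)
[22] I5 read-ops
[24] I4 finished on MulU
[25] I4→R1
[29] I5 finished on DivU
[30] I5→R0
[31] issue I6 (DivU)
[32] I6 read-ops | issue I7 (MulU)
[33] I7 read-ops
[36] I7 finished on MulU
[37] I7→R0
[39] I6 finished on DivU
[40] I6→R4

cycle = 40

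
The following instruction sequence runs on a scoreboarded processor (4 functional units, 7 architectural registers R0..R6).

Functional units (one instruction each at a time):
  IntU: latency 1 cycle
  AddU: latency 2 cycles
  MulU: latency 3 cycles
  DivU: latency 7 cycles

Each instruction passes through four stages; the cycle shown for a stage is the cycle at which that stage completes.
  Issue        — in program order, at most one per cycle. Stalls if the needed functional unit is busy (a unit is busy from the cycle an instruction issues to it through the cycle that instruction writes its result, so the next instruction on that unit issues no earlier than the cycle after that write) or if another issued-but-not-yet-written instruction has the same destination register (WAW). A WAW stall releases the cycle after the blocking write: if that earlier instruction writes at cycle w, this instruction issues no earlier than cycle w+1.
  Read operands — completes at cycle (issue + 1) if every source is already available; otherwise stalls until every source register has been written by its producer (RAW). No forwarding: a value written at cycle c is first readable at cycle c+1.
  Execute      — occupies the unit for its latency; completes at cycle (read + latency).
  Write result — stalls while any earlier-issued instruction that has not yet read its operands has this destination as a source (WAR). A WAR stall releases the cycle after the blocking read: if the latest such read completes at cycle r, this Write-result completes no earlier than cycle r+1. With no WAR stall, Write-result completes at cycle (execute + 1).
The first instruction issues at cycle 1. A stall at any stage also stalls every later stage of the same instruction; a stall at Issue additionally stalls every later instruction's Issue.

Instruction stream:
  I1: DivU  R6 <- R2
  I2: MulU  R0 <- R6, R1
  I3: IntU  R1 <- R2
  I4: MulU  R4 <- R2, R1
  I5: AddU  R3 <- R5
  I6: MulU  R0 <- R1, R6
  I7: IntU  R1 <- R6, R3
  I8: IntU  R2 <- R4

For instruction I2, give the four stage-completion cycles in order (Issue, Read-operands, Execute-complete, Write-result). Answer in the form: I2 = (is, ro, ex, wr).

I2 = (2, 11, 14, 15)

1) issue 1, read 2, done 9, write 10
2) issue 2, read 11, done 14, write 15  <RAW R6: wait I1 write@10>
3) issue 3, read 4, done 5, write 12  <WAR R1: wait I2 read@11>
4) issue 16, read 17, done 20, write 21  <struct: MulU busy until I2 writes@15>
5) issue 17, read 18, done 20, write 21
6) issue 22, read 23, done 26, write 27  <struct: MulU busy until I4 writes@21>
7) issue 23, read 24, done 25, write 26
8) issue 27, read 28, done 29, write 30  <struct: IntU busy until I7 writes@26>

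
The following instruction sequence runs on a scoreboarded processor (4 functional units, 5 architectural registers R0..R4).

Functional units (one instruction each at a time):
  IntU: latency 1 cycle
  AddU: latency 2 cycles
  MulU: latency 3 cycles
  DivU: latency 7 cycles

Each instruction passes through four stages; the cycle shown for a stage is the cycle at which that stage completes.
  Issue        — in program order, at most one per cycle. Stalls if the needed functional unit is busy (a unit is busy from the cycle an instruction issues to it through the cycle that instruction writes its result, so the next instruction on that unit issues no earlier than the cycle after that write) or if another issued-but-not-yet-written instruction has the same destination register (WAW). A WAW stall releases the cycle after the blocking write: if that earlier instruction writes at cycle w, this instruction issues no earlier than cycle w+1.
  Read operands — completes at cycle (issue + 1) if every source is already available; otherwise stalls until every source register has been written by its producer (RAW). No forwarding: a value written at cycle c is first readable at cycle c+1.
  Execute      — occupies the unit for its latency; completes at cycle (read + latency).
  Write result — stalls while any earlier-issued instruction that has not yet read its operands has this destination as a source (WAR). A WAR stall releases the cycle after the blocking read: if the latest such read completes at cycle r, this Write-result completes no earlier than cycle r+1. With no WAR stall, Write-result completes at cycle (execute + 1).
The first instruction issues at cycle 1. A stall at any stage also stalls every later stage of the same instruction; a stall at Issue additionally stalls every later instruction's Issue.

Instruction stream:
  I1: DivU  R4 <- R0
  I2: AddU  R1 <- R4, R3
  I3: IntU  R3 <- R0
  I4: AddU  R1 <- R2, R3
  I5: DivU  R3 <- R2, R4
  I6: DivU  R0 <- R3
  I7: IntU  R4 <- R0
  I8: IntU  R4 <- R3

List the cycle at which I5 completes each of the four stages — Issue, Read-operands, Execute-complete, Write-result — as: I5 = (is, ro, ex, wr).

I1: IS=1 RO=2 EX=9 WR=10
I2: IS=2 RO=11 EX=13 WR=14  [RAW R4: wait I1 write@10]
I3: IS=3 RO=4 EX=5 WR=12  [WAR R3: wait I2 read@11]
I4: IS=15 RO=16 EX=18 WR=19  [struct: AddU busy until I2 writes@14]
I5: IS=16 RO=17 EX=24 WR=25
I6: IS=26 RO=27 EX=34 WR=35  [struct: DivU busy until I5 writes@25]
I7: IS=27 RO=36 EX=37 WR=38  [RAW R0: wait I6 write@35]
I8: IS=39 RO=40 EX=41 WR=42  [struct: IntU busy until I7 writes@38]

I5 = (16, 17, 24, 25)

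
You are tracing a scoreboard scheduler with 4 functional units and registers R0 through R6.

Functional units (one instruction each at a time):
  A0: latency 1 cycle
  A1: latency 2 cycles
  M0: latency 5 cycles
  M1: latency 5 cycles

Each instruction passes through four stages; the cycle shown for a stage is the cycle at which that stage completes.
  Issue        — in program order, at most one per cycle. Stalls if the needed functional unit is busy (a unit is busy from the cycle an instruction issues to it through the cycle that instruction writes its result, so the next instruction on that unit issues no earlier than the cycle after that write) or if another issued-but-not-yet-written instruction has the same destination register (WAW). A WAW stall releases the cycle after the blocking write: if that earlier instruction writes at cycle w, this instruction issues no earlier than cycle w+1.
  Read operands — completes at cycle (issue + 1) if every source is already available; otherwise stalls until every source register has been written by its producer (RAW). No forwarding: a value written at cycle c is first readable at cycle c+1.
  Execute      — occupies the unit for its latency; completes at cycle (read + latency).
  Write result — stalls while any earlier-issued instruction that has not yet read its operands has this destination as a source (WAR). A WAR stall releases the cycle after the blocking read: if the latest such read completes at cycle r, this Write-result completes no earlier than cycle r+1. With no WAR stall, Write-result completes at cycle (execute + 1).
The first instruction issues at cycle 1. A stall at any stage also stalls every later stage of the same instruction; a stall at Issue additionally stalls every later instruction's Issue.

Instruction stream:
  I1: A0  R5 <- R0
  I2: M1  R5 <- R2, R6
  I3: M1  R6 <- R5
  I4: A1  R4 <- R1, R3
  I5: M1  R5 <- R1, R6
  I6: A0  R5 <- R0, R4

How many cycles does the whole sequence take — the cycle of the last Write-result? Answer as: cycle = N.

cycle = 32

I1  is:1  ro:2  ex:3  wr:4
I2  is:5  ro:6  ex:11  wr:12  — WAW R5: wait I1 write@4
I3  is:13  ro:14  ex:19  wr:20  — struct: M1 busy until I2 writes@12
I4  is:14  ro:15  ex:17  wr:18
I5  is:21  ro:22  ex:27  wr:28  — struct: M1 busy until I3 writes@20
I6  is:29  ro:30  ex:31  wr:32  — WAW R5: wait I5 write@28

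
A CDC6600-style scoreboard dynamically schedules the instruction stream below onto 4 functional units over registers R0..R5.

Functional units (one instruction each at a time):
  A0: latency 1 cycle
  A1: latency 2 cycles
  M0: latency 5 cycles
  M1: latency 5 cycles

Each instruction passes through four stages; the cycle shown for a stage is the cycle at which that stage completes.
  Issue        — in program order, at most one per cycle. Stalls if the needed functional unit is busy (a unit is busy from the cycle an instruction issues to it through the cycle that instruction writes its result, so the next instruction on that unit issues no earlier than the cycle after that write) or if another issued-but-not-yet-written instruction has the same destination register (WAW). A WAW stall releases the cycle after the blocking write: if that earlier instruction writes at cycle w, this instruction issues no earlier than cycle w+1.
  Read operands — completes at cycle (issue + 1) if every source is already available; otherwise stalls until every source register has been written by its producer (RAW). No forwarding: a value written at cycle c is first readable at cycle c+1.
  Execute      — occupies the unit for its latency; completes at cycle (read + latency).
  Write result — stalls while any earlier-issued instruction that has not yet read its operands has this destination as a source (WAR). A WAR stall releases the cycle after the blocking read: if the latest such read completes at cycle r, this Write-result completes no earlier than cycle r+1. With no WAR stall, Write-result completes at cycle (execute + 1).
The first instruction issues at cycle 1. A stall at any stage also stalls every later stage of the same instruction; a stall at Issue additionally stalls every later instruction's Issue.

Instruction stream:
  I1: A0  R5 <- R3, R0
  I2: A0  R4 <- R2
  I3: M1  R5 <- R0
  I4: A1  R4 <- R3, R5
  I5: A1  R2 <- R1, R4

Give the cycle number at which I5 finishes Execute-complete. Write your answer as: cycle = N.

1) issue 1, read 2, done 3, write 4
2) issue 5, read 6, done 7, write 8  <struct: A0 busy until I1 writes@4>
3) issue 6, read 7, done 12, write 13
4) issue 9, read 14, done 16, write 17  <WAW R4: wait I2 write@8 / RAW R5: wait I3 write@13>
5) issue 18, read 19, done 21, write 22  <struct: A1 busy until I4 writes@17>

cycle = 21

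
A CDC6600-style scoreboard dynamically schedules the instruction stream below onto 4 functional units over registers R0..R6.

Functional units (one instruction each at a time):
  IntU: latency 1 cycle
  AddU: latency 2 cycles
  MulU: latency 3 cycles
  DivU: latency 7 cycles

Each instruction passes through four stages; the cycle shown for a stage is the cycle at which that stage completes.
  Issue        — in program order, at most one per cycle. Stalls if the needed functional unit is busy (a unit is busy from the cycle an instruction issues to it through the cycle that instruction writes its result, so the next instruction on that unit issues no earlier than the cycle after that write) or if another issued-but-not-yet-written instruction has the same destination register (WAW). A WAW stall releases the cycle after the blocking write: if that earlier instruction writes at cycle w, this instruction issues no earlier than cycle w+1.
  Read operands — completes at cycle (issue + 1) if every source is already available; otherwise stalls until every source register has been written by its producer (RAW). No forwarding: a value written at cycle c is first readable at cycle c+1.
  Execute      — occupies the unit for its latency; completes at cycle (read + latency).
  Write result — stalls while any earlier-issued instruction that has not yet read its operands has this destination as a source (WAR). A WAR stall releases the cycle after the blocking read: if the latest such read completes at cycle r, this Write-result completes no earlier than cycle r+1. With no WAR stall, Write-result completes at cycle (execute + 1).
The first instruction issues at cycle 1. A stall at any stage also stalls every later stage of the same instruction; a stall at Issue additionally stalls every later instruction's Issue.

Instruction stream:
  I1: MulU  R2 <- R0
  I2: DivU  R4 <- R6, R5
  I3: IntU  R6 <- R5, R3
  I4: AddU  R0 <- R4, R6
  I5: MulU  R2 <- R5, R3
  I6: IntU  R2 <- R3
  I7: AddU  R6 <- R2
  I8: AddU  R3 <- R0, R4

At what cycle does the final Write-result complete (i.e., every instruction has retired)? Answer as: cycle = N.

  I1 | 1 | 2 | 5 | 6
  I2 | 2 | 3 | 10 | 11
  I3 | 3 | 4 | 5 | 6
  I4 | 4 | 12 | 14 | 15   RAW R4: wait I2 write@11
  I5 | 7 | 8 | 11 | 12   struct: MulU busy until I1 writes@6
  I6 | 13 | 14 | 15 | 16   WAW R2: wait I5 write@12
  I7 | 16 | 17 | 19 | 20   struct: AddU busy until I4 writes@15
  I8 | 21 | 22 | 24 | 25   struct: AddU busy until I7 writes@20

cycle = 25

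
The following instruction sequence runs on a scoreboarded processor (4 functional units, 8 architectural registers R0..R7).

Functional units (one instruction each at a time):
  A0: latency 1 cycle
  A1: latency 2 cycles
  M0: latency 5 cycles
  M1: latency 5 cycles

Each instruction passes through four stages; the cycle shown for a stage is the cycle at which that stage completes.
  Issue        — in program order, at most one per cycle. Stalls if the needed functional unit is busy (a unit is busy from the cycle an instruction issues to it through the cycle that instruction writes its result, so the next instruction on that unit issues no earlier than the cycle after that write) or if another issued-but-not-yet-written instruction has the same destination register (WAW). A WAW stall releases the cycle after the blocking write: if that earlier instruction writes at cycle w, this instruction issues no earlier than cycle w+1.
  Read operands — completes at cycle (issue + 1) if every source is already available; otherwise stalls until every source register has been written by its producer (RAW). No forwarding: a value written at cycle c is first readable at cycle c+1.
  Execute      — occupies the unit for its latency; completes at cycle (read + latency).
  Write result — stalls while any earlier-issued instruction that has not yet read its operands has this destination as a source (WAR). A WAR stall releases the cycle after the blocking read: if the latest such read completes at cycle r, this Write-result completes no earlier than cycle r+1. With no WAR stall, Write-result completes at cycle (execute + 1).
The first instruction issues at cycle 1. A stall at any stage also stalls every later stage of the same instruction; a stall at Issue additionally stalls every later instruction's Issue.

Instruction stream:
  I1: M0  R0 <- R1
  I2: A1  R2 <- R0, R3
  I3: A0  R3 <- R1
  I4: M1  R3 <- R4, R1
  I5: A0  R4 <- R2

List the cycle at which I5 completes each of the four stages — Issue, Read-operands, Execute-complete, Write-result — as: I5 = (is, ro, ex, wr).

I5 = (12, 13, 14, 15)

  I1 | 1 | 2 | 7 | 8
  I2 | 2 | 9 | 11 | 12   RAW R0: wait I1 write@8
  I3 | 3 | 4 | 5 | 10   WAR R3: wait I2 read@9
  I4 | 11 | 12 | 17 | 18   WAW R3: wait I3 write@10
  I5 | 12 | 13 | 14 | 15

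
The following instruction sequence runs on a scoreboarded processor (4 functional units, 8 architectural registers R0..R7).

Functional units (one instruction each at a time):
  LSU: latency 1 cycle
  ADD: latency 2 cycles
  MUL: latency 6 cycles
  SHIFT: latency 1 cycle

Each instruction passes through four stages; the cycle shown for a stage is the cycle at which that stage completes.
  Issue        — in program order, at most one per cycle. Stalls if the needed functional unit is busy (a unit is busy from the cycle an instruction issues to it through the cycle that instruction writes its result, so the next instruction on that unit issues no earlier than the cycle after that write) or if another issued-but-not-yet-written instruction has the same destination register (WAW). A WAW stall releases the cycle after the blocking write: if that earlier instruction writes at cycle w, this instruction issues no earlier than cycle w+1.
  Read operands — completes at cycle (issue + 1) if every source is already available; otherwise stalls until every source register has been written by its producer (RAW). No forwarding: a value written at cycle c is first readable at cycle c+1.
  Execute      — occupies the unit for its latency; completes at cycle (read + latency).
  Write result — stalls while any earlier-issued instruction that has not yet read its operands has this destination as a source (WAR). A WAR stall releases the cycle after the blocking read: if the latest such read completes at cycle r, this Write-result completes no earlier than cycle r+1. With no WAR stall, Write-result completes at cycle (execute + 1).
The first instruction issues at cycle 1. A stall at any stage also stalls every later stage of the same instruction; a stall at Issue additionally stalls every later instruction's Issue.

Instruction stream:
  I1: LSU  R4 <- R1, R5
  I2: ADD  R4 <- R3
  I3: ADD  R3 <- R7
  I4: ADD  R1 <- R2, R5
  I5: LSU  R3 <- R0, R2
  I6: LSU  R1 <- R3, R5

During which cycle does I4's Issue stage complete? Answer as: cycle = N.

cycle = 15

cycle 1: I1→LSU
cycle 2: I1 RO
cycle 3: I1 EX
cycle 4: I1 WR R4
cycle 5: I2→ADD
cycle 6: I2 RO
cycle 8: I2 EX
cycle 9: I2 WR R4
cycle 10: I3→ADD
cycle 11: I3 RO
cycle 13: I3 EX
cycle 14: I3 WR R3
cycle 15: I4→ADD
cycle 16: I4 RO, I5→LSU
cycle 17: I5 RO
cycle 18: I4 EX, I5 EX
cycle 19: I4 WR R1, I5 WR R3
cycle 20: I6→LSU
cycle 21: I6 RO
cycle 22: I6 EX
cycle 23: I6 WR R1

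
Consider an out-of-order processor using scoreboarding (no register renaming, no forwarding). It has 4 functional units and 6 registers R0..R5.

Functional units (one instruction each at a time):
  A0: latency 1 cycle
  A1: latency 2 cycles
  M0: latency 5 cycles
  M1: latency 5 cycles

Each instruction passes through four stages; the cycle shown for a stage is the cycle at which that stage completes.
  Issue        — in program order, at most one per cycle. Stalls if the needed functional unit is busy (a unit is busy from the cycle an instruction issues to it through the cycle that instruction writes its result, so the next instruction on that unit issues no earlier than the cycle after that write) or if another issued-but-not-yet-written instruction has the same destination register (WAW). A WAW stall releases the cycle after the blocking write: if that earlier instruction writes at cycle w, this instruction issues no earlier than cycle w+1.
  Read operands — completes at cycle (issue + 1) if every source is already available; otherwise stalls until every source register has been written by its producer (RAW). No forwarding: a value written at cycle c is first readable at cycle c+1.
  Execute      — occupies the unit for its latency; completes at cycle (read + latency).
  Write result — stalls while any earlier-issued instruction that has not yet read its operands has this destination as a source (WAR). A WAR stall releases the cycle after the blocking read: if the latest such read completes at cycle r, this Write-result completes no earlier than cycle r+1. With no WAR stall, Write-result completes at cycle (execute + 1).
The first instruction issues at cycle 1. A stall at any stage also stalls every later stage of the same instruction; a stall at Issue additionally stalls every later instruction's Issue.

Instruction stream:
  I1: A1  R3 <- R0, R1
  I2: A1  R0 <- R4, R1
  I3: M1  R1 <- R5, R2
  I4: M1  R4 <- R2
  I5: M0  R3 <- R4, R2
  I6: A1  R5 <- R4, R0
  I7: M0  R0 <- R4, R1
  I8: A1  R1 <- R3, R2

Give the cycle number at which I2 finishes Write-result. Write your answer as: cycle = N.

cycle = 10

  I1 | 1 | 2 | 4 | 5
  I2 | 6 | 7 | 9 | 10   struct: A1 busy until I1 writes@5
  I3 | 7 | 8 | 13 | 14
  I4 | 15 | 16 | 21 | 22   struct: M1 busy until I3 writes@14
  I5 | 16 | 23 | 28 | 29   RAW R4: wait I4 write@22
  I6 | 17 | 23 | 25 | 26   RAW R4: wait I4 write@22
  I7 | 30 | 31 | 36 | 37   struct: M0 busy until I5 writes@29
  I8 | 31 | 32 | 34 | 35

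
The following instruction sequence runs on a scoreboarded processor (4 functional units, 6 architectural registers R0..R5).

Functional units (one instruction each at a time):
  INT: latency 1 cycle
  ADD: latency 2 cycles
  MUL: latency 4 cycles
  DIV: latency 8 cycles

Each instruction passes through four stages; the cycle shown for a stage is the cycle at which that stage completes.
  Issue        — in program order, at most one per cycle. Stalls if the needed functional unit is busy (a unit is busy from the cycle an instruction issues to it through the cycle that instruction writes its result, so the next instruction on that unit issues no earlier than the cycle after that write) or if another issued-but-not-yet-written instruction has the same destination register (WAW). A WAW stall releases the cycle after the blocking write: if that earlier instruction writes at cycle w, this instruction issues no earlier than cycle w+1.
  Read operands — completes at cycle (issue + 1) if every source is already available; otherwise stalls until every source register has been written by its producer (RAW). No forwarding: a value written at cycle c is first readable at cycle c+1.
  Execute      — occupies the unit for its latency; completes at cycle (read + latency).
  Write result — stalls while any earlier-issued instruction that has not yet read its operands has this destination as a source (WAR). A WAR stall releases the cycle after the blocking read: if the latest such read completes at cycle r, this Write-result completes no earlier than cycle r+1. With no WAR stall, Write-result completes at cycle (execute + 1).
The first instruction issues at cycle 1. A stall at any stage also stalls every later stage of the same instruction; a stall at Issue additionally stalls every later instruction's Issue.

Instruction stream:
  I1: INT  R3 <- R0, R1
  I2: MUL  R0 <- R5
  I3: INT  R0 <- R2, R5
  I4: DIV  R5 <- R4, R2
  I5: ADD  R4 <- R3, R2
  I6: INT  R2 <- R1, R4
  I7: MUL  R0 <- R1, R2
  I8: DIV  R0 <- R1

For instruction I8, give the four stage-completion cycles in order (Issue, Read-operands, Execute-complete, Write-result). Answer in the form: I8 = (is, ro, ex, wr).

[1] I1→INT
[2] I1 RO · I2→MUL
[3] I1 EX · I2 RO
[4] I1 WR R3
[7] I2 EX
[8] I2 WR R0
[9] I3→INT
[10] I3 RO · I4→DIV
[11] I3 EX · I4 RO · I5→ADD
[12] I3 WR R0 · I5 RO
[13] I6→INT
[14] I5 EX · I7→MUL
[15] I5 WR R4
[16] I6 RO
[17] I6 EX
[18] I6 WR R2
[19] I4 EX · I7 RO
[20] I4 WR R5
[23] I7 EX
[24] I7 WR R0
[25] I8→DIV
[26] I8 RO
[34] I8 EX
[35] I8 WR R0

I8 = (25, 26, 34, 35)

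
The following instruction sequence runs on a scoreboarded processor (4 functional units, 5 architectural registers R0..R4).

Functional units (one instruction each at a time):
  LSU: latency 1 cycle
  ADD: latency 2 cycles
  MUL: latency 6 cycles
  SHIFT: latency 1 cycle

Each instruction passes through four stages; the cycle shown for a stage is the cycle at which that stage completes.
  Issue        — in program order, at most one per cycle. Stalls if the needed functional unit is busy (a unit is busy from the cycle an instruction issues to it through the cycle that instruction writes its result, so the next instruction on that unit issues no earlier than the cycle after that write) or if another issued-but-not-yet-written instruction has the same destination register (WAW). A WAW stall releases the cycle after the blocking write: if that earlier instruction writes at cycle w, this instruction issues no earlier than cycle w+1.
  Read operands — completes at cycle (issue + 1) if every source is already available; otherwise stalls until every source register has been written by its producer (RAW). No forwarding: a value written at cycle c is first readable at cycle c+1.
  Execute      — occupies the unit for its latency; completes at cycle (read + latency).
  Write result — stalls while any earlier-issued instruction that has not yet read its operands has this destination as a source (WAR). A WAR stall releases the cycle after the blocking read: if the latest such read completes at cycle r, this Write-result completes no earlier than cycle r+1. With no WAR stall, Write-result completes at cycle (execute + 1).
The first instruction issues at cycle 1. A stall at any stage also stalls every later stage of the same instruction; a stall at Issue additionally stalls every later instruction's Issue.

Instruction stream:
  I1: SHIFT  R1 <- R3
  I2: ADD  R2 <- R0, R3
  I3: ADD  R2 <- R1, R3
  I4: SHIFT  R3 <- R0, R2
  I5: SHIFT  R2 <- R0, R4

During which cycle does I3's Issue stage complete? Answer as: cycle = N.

cycle = 7

[I1] 1/2/3/4
[I2] 2/3/5/6
[I3] 7/8/10/11  (struct: ADD busy until I2 writes@6)
[I4] 8/12/13/14  (RAW R2: wait I3 write@11)
[I5] 15/16/17/18  (struct: SHIFT busy until I4 writes@14)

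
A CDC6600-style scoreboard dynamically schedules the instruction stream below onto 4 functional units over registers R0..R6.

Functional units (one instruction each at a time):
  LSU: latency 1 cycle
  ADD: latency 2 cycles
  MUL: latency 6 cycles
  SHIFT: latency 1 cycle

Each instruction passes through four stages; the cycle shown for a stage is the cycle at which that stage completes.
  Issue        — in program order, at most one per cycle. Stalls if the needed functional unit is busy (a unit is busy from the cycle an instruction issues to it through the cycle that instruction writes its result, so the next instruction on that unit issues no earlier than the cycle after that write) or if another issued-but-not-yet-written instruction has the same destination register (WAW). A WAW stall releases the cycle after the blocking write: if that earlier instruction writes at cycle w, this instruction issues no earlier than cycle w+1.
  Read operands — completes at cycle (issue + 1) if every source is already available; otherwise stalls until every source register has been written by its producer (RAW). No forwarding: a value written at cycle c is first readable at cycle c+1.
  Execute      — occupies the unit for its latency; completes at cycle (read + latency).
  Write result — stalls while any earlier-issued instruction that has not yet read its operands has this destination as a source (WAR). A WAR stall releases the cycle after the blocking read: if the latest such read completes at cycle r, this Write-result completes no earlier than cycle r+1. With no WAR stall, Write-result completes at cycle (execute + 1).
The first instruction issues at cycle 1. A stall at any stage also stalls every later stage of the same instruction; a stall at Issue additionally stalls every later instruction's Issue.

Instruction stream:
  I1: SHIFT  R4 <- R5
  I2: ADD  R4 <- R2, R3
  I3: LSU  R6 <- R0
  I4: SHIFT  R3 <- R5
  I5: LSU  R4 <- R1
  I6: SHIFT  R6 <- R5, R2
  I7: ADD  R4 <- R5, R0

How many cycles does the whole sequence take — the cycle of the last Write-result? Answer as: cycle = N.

cycle = 18

I1 -> (1, 2, 3, 4)
I2 -> (5, 6, 8, 9)  // WAW R4: wait I1 write@4
I3 -> (6, 7, 8, 9)
I4 -> (7, 8, 9, 10)
I5 -> (10, 11, 12, 13)  // struct: LSU busy until I3 writes@9
I6 -> (11, 12, 13, 14)
I7 -> (14, 15, 17, 18)  // WAW R4: wait I5 write@13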